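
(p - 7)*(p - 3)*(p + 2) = p^3 - 8*p^2 + p + 42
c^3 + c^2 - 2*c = c*(c - 1)*(c + 2)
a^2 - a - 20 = (a - 5)*(a + 4)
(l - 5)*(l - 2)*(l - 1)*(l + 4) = l^4 - 4*l^3 - 15*l^2 + 58*l - 40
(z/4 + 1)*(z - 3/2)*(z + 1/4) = z^3/4 + 11*z^2/16 - 43*z/32 - 3/8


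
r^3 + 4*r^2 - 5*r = r*(r - 1)*(r + 5)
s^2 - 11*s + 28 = (s - 7)*(s - 4)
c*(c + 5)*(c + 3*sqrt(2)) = c^3 + 3*sqrt(2)*c^2 + 5*c^2 + 15*sqrt(2)*c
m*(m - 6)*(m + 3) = m^3 - 3*m^2 - 18*m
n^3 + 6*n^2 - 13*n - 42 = (n - 3)*(n + 2)*(n + 7)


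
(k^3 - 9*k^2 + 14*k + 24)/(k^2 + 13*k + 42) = (k^3 - 9*k^2 + 14*k + 24)/(k^2 + 13*k + 42)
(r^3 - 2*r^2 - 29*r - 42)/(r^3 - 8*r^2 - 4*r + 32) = (r^2 - 4*r - 21)/(r^2 - 10*r + 16)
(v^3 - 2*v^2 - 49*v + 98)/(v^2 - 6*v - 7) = (v^2 + 5*v - 14)/(v + 1)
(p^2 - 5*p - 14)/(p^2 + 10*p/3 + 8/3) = 3*(p - 7)/(3*p + 4)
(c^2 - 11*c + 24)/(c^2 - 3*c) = (c - 8)/c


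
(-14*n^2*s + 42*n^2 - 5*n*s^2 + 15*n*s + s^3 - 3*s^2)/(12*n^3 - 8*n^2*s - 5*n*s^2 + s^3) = (-7*n*s + 21*n + s^2 - 3*s)/(6*n^2 - 7*n*s + s^2)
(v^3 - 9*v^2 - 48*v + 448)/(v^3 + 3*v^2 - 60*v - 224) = (v - 8)/(v + 4)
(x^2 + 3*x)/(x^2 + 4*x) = (x + 3)/(x + 4)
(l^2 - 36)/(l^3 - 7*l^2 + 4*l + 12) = (l + 6)/(l^2 - l - 2)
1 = 1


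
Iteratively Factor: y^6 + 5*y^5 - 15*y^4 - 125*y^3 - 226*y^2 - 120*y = (y + 3)*(y^5 + 2*y^4 - 21*y^3 - 62*y^2 - 40*y) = (y + 3)*(y + 4)*(y^4 - 2*y^3 - 13*y^2 - 10*y) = (y + 1)*(y + 3)*(y + 4)*(y^3 - 3*y^2 - 10*y) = (y + 1)*(y + 2)*(y + 3)*(y + 4)*(y^2 - 5*y) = (y - 5)*(y + 1)*(y + 2)*(y + 3)*(y + 4)*(y)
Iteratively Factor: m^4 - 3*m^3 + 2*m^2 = (m)*(m^3 - 3*m^2 + 2*m) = m*(m - 2)*(m^2 - m) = m^2*(m - 2)*(m - 1)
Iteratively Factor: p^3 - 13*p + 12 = (p - 3)*(p^2 + 3*p - 4) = (p - 3)*(p + 4)*(p - 1)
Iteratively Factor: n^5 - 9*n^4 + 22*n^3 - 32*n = (n - 4)*(n^4 - 5*n^3 + 2*n^2 + 8*n) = (n - 4)*(n + 1)*(n^3 - 6*n^2 + 8*n) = (n - 4)*(n - 2)*(n + 1)*(n^2 - 4*n) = n*(n - 4)*(n - 2)*(n + 1)*(n - 4)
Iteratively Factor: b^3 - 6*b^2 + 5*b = (b - 5)*(b^2 - b) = (b - 5)*(b - 1)*(b)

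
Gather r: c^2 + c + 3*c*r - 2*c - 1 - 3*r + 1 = c^2 - c + r*(3*c - 3)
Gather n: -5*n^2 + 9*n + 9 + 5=-5*n^2 + 9*n + 14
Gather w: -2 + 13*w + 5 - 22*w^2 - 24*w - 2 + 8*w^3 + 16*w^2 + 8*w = 8*w^3 - 6*w^2 - 3*w + 1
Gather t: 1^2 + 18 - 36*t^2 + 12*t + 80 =-36*t^2 + 12*t + 99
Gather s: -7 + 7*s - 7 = 7*s - 14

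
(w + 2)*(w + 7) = w^2 + 9*w + 14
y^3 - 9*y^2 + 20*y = y*(y - 5)*(y - 4)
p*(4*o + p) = 4*o*p + p^2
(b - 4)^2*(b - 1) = b^3 - 9*b^2 + 24*b - 16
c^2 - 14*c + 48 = (c - 8)*(c - 6)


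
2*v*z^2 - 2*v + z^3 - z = (2*v + z)*(z - 1)*(z + 1)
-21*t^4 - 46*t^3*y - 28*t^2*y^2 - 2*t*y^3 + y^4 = (-7*t + y)*(t + y)^2*(3*t + y)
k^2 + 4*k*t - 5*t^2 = (k - t)*(k + 5*t)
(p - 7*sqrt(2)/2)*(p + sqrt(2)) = p^2 - 5*sqrt(2)*p/2 - 7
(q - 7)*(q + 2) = q^2 - 5*q - 14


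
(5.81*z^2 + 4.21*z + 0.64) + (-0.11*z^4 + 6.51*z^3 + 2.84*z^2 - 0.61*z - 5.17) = -0.11*z^4 + 6.51*z^3 + 8.65*z^2 + 3.6*z - 4.53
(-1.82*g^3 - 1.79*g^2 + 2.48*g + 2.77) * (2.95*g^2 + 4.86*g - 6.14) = -5.369*g^5 - 14.1257*g^4 + 9.7914*g^3 + 31.2149*g^2 - 1.765*g - 17.0078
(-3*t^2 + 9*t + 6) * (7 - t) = 3*t^3 - 30*t^2 + 57*t + 42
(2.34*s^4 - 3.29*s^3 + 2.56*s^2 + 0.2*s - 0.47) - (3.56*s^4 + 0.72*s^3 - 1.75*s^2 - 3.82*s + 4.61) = -1.22*s^4 - 4.01*s^3 + 4.31*s^2 + 4.02*s - 5.08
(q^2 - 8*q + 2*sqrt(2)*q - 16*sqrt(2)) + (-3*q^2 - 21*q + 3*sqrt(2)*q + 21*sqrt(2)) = -2*q^2 - 29*q + 5*sqrt(2)*q + 5*sqrt(2)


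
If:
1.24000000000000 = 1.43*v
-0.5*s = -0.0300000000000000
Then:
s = 0.06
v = 0.87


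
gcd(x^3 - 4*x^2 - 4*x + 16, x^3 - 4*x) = x^2 - 4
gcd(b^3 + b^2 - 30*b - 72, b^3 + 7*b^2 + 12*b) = b^2 + 7*b + 12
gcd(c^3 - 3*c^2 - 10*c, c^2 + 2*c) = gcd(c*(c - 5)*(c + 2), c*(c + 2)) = c^2 + 2*c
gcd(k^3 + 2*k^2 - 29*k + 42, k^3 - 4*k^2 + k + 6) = k^2 - 5*k + 6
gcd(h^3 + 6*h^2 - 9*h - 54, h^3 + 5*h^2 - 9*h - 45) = h^2 - 9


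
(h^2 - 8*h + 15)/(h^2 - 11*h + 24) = (h - 5)/(h - 8)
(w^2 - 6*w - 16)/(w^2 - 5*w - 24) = (w + 2)/(w + 3)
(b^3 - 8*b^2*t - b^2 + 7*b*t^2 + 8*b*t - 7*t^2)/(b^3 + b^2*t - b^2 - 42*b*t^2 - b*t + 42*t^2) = (-b^2 + 8*b*t - 7*t^2)/(-b^2 - b*t + 42*t^2)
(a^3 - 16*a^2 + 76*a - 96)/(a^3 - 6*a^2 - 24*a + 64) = (a - 6)/(a + 4)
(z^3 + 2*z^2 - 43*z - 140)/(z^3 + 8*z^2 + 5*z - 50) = (z^2 - 3*z - 28)/(z^2 + 3*z - 10)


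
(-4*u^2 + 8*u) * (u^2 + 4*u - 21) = -4*u^4 - 8*u^3 + 116*u^2 - 168*u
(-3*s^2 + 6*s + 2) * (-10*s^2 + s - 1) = 30*s^4 - 63*s^3 - 11*s^2 - 4*s - 2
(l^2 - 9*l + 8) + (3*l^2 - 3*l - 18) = 4*l^2 - 12*l - 10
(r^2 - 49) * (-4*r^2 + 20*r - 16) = -4*r^4 + 20*r^3 + 180*r^2 - 980*r + 784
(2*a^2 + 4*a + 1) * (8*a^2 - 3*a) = 16*a^4 + 26*a^3 - 4*a^2 - 3*a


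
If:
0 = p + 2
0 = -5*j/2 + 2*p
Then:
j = -8/5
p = -2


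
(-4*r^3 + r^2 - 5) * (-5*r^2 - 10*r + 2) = 20*r^5 + 35*r^4 - 18*r^3 + 27*r^2 + 50*r - 10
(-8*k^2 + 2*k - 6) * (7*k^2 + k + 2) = -56*k^4 + 6*k^3 - 56*k^2 - 2*k - 12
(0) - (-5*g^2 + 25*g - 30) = 5*g^2 - 25*g + 30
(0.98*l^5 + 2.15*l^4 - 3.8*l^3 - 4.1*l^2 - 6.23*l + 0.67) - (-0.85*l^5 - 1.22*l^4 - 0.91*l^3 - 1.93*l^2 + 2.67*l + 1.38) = 1.83*l^5 + 3.37*l^4 - 2.89*l^3 - 2.17*l^2 - 8.9*l - 0.71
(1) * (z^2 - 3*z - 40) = z^2 - 3*z - 40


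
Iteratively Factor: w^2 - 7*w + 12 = (w - 4)*(w - 3)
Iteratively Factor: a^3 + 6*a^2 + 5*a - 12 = (a - 1)*(a^2 + 7*a + 12) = (a - 1)*(a + 3)*(a + 4)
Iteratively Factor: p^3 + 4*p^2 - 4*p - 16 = (p - 2)*(p^2 + 6*p + 8) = (p - 2)*(p + 4)*(p + 2)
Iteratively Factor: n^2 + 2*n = (n)*(n + 2)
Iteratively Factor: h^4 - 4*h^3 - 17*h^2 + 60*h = (h - 5)*(h^3 + h^2 - 12*h) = (h - 5)*(h - 3)*(h^2 + 4*h) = (h - 5)*(h - 3)*(h + 4)*(h)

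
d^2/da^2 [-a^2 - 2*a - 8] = -2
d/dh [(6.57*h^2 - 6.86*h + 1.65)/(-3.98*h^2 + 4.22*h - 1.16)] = (0.422600000000003*h^2 - 2.1084*h + 0.994600000000001)/(15.8404*h^4 - 33.5912*h^3 + 27.042*h^2 - 9.7904*h + 1.3456)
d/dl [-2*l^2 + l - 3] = 1 - 4*l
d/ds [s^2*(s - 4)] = s*(3*s - 8)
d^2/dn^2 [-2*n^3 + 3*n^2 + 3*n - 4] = 6 - 12*n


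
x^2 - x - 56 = (x - 8)*(x + 7)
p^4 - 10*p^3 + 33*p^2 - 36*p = p*(p - 4)*(p - 3)^2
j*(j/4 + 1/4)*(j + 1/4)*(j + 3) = j^4/4 + 17*j^3/16 + j^2 + 3*j/16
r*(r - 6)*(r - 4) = r^3 - 10*r^2 + 24*r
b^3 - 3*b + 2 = (b - 1)^2*(b + 2)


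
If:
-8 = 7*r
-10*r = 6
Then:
No Solution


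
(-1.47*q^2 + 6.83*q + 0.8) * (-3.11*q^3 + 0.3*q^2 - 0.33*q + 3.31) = 4.5717*q^5 - 21.6823*q^4 + 0.0461*q^3 - 6.8796*q^2 + 22.3433*q + 2.648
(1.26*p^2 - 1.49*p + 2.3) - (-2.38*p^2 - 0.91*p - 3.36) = 3.64*p^2 - 0.58*p + 5.66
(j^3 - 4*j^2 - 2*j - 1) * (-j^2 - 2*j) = -j^5 + 2*j^4 + 10*j^3 + 5*j^2 + 2*j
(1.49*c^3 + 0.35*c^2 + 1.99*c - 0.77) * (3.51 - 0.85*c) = -1.2665*c^4 + 4.9324*c^3 - 0.463*c^2 + 7.6394*c - 2.7027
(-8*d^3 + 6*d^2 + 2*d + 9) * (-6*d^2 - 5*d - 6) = 48*d^5 + 4*d^4 + 6*d^3 - 100*d^2 - 57*d - 54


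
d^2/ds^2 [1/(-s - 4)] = -2/(s + 4)^3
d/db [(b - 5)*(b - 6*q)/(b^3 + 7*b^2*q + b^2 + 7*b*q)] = (b*(2*b - 6*q - 5)*(b^2 + 7*b*q + b + 7*q) - (b - 5)*(b - 6*q)*(3*b^2 + 14*b*q + 2*b + 7*q))/(b^2*(b^2 + 7*b*q + b + 7*q)^2)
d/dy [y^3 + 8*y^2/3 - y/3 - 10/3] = 3*y^2 + 16*y/3 - 1/3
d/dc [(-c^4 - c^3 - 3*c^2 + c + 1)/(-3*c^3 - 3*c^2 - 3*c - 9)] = (c^6 + 2*c^5 + c^4 + 16*c^3 + 16*c^2 + 20*c - 2)/(3*(c^6 + 2*c^5 + 3*c^4 + 8*c^3 + 7*c^2 + 6*c + 9))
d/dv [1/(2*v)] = -1/(2*v^2)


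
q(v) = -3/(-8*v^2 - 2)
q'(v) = -48*v/(-8*v^2 - 2)^2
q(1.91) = 0.10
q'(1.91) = -0.09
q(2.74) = 0.05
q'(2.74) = -0.03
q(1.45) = 0.16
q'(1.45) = -0.20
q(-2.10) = 0.08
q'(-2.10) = 0.07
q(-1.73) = 0.12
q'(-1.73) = 0.12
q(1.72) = 0.12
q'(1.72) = -0.13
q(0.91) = 0.35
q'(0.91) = -0.59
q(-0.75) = 0.46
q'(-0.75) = 0.85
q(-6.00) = 0.01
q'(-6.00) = 0.00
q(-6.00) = 0.01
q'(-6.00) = 0.00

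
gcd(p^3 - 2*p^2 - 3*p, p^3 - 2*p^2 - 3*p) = p^3 - 2*p^2 - 3*p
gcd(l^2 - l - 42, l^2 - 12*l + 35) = l - 7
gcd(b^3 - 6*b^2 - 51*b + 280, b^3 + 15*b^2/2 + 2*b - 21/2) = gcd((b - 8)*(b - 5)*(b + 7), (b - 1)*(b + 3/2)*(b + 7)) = b + 7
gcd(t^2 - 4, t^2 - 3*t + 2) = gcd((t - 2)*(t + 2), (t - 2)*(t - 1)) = t - 2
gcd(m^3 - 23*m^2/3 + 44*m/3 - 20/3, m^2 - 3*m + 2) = m - 2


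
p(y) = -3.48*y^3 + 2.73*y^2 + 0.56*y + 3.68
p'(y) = -10.44*y^2 + 5.46*y + 0.56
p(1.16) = 2.57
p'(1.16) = -7.15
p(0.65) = 4.24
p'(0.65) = -0.30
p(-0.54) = 4.72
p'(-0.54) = -5.43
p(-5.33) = 605.19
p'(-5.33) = -325.13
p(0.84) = 4.01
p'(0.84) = -2.22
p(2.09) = -14.99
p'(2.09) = -33.63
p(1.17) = 2.50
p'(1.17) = -7.34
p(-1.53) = 21.68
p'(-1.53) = -32.23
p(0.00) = 3.68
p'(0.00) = 0.56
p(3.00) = -64.03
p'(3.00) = -77.02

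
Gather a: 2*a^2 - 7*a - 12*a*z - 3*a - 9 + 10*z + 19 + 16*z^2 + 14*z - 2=2*a^2 + a*(-12*z - 10) + 16*z^2 + 24*z + 8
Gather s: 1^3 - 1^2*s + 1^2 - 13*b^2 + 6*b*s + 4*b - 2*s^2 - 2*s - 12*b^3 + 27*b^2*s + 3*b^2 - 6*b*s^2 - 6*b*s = -12*b^3 - 10*b^2 + 4*b + s^2*(-6*b - 2) + s*(27*b^2 - 3) + 2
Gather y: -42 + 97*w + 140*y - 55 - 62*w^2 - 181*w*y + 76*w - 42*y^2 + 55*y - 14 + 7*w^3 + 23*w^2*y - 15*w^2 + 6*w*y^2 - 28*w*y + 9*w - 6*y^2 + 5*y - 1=7*w^3 - 77*w^2 + 182*w + y^2*(6*w - 48) + y*(23*w^2 - 209*w + 200) - 112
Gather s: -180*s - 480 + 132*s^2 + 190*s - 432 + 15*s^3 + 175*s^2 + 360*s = 15*s^3 + 307*s^2 + 370*s - 912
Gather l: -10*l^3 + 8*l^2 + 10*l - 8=-10*l^3 + 8*l^2 + 10*l - 8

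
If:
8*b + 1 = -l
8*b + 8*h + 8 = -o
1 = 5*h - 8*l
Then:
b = 5*o/472 - 2/59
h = -8*o/59 - 57/59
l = -5*o/59 - 43/59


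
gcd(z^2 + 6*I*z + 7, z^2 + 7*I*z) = z + 7*I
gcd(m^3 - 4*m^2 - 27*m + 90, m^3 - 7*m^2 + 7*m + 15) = m - 3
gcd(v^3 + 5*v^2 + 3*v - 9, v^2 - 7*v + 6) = v - 1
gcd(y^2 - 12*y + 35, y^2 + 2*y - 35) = y - 5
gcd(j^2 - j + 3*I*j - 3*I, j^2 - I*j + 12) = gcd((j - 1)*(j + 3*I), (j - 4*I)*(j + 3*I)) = j + 3*I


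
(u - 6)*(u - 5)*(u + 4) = u^3 - 7*u^2 - 14*u + 120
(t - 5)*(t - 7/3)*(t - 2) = t^3 - 28*t^2/3 + 79*t/3 - 70/3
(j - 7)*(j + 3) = j^2 - 4*j - 21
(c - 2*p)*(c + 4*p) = c^2 + 2*c*p - 8*p^2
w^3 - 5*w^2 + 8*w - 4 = (w - 2)^2*(w - 1)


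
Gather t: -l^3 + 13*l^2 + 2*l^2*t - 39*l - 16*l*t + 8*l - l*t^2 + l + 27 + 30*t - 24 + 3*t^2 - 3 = -l^3 + 13*l^2 - 30*l + t^2*(3 - l) + t*(2*l^2 - 16*l + 30)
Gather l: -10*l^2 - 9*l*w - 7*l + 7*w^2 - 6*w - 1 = -10*l^2 + l*(-9*w - 7) + 7*w^2 - 6*w - 1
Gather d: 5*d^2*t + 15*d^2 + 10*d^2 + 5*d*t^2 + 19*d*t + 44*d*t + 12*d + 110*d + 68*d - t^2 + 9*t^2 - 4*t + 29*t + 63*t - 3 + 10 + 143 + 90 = d^2*(5*t + 25) + d*(5*t^2 + 63*t + 190) + 8*t^2 + 88*t + 240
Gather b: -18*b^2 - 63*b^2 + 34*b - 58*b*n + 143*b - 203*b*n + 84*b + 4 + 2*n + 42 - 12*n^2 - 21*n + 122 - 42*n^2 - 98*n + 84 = -81*b^2 + b*(261 - 261*n) - 54*n^2 - 117*n + 252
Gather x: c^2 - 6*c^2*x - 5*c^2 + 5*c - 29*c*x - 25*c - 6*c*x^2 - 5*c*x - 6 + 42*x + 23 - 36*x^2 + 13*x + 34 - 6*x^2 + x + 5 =-4*c^2 - 20*c + x^2*(-6*c - 42) + x*(-6*c^2 - 34*c + 56) + 56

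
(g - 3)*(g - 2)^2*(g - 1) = g^4 - 8*g^3 + 23*g^2 - 28*g + 12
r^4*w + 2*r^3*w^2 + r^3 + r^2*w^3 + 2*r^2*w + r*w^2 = r*(r + w)^2*(r*w + 1)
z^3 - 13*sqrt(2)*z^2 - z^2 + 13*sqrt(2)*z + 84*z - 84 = (z - 1)*(z - 7*sqrt(2))*(z - 6*sqrt(2))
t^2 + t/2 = t*(t + 1/2)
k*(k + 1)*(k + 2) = k^3 + 3*k^2 + 2*k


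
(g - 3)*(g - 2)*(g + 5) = g^3 - 19*g + 30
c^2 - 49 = (c - 7)*(c + 7)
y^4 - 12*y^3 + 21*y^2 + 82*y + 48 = (y - 8)*(y - 6)*(y + 1)^2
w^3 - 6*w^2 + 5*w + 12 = (w - 4)*(w - 3)*(w + 1)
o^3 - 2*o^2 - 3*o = o*(o - 3)*(o + 1)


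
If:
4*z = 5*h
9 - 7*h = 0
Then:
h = 9/7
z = 45/28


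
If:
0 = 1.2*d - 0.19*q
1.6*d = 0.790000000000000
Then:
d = 0.49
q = 3.12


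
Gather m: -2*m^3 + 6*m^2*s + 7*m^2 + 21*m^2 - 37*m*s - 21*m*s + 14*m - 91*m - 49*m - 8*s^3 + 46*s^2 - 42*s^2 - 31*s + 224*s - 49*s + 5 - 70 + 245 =-2*m^3 + m^2*(6*s + 28) + m*(-58*s - 126) - 8*s^3 + 4*s^2 + 144*s + 180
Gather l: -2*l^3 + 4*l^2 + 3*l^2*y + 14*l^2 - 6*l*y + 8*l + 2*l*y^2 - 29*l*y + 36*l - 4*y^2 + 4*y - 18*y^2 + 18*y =-2*l^3 + l^2*(3*y + 18) + l*(2*y^2 - 35*y + 44) - 22*y^2 + 22*y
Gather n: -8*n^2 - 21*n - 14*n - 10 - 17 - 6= -8*n^2 - 35*n - 33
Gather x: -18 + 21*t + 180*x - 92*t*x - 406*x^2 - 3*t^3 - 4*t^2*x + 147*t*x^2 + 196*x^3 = -3*t^3 + 21*t + 196*x^3 + x^2*(147*t - 406) + x*(-4*t^2 - 92*t + 180) - 18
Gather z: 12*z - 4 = 12*z - 4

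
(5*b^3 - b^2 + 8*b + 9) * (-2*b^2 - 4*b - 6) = -10*b^5 - 18*b^4 - 42*b^3 - 44*b^2 - 84*b - 54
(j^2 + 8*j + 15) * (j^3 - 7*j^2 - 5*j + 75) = j^5 + j^4 - 46*j^3 - 70*j^2 + 525*j + 1125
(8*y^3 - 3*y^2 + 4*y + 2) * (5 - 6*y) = -48*y^4 + 58*y^3 - 39*y^2 + 8*y + 10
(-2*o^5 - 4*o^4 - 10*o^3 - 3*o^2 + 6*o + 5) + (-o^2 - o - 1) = -2*o^5 - 4*o^4 - 10*o^3 - 4*o^2 + 5*o + 4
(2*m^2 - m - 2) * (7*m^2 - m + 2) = 14*m^4 - 9*m^3 - 9*m^2 - 4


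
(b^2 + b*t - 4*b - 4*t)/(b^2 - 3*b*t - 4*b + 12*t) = (-b - t)/(-b + 3*t)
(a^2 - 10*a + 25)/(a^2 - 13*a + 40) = (a - 5)/(a - 8)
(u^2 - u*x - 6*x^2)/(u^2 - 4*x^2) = (-u + 3*x)/(-u + 2*x)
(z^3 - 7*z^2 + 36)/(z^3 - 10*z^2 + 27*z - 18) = (z + 2)/(z - 1)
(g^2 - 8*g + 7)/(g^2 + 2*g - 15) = (g^2 - 8*g + 7)/(g^2 + 2*g - 15)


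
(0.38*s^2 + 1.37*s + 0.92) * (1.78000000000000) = 0.6764*s^2 + 2.4386*s + 1.6376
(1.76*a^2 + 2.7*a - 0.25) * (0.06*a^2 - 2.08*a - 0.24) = 0.1056*a^4 - 3.4988*a^3 - 6.0534*a^2 - 0.128*a + 0.06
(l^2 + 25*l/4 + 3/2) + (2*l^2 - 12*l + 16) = 3*l^2 - 23*l/4 + 35/2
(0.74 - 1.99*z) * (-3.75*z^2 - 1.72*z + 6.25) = 7.4625*z^3 + 0.6478*z^2 - 13.7103*z + 4.625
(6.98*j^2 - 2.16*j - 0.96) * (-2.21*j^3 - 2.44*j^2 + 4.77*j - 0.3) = -15.4258*j^5 - 12.2576*j^4 + 40.6866*j^3 - 10.0548*j^2 - 3.9312*j + 0.288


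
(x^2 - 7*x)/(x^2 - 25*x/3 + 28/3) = 3*x/(3*x - 4)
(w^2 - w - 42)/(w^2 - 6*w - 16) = (-w^2 + w + 42)/(-w^2 + 6*w + 16)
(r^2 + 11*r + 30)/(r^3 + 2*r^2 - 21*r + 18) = (r + 5)/(r^2 - 4*r + 3)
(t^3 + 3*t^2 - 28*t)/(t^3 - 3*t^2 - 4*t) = (t + 7)/(t + 1)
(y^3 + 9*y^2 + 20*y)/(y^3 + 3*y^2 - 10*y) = (y + 4)/(y - 2)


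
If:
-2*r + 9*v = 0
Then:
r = 9*v/2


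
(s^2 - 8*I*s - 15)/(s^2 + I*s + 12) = (s - 5*I)/(s + 4*I)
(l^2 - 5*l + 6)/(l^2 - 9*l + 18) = (l - 2)/(l - 6)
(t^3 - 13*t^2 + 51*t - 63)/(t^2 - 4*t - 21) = (t^2 - 6*t + 9)/(t + 3)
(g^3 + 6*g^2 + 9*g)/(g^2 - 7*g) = (g^2 + 6*g + 9)/(g - 7)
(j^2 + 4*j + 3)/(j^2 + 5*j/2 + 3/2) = 2*(j + 3)/(2*j + 3)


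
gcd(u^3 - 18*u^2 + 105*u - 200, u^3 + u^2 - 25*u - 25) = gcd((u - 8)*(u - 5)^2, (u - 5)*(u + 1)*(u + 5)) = u - 5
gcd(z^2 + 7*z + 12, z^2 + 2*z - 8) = z + 4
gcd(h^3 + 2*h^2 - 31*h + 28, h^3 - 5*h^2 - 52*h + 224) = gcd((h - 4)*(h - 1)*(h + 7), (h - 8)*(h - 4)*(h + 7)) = h^2 + 3*h - 28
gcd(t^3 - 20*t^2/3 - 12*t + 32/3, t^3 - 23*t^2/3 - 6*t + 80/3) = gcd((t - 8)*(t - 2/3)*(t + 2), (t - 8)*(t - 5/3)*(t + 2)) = t^2 - 6*t - 16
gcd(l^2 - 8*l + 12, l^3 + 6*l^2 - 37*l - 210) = l - 6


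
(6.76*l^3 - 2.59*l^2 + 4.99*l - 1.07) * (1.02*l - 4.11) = 6.8952*l^4 - 30.4254*l^3 + 15.7347*l^2 - 21.6003*l + 4.3977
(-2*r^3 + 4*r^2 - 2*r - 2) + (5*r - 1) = -2*r^3 + 4*r^2 + 3*r - 3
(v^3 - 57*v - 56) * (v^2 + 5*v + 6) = v^5 + 5*v^4 - 51*v^3 - 341*v^2 - 622*v - 336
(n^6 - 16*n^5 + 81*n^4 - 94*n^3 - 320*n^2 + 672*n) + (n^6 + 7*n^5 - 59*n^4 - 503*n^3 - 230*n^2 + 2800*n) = 2*n^6 - 9*n^5 + 22*n^4 - 597*n^3 - 550*n^2 + 3472*n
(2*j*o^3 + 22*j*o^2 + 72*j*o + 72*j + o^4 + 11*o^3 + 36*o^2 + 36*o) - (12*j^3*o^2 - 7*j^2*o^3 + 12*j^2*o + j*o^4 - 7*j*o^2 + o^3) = -12*j^3*o^2 + 7*j^2*o^3 - 12*j^2*o - j*o^4 + 2*j*o^3 + 29*j*o^2 + 72*j*o + 72*j + o^4 + 10*o^3 + 36*o^2 + 36*o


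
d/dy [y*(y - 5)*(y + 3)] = 3*y^2 - 4*y - 15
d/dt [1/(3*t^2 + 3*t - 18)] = (-2*t - 1)/(3*(t^2 + t - 6)^2)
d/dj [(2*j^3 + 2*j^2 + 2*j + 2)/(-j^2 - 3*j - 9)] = 2*(-j^4 - 6*j^3 - 29*j^2 - 16*j - 6)/(j^4 + 6*j^3 + 27*j^2 + 54*j + 81)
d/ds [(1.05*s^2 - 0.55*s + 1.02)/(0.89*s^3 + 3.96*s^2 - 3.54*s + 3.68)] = (-0.9345*s^4 + 0.979000000000001*s^3 - 4.2624*s^2 - 0.3504*s + 1.5868)/(0.7921*s^6 + 7.0488*s^5 + 9.3804*s^4 - 21.4864*s^3 + 41.6772*s^2 - 26.0544*s + 13.5424)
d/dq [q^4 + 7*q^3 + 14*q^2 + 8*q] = 4*q^3 + 21*q^2 + 28*q + 8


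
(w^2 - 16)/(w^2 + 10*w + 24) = (w - 4)/(w + 6)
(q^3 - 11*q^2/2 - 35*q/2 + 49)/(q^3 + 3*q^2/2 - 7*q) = (q - 7)/q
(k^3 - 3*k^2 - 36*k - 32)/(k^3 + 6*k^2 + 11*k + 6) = (k^2 - 4*k - 32)/(k^2 + 5*k + 6)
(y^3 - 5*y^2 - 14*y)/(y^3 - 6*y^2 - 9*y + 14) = y/(y - 1)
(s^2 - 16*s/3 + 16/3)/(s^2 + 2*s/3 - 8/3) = (s - 4)/(s + 2)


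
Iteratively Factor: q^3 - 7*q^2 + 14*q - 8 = (q - 1)*(q^2 - 6*q + 8) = (q - 2)*(q - 1)*(q - 4)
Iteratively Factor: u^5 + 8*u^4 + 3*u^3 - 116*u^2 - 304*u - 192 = (u + 4)*(u^4 + 4*u^3 - 13*u^2 - 64*u - 48) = (u - 4)*(u + 4)*(u^3 + 8*u^2 + 19*u + 12) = (u - 4)*(u + 4)^2*(u^2 + 4*u + 3) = (u - 4)*(u + 3)*(u + 4)^2*(u + 1)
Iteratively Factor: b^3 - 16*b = (b)*(b^2 - 16) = b*(b + 4)*(b - 4)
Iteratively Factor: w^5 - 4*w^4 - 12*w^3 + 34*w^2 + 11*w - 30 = (w - 5)*(w^4 + w^3 - 7*w^2 - w + 6) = (w - 5)*(w - 2)*(w^3 + 3*w^2 - w - 3) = (w - 5)*(w - 2)*(w + 3)*(w^2 - 1) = (w - 5)*(w - 2)*(w - 1)*(w + 3)*(w + 1)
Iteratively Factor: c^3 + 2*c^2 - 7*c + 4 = (c - 1)*(c^2 + 3*c - 4) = (c - 1)^2*(c + 4)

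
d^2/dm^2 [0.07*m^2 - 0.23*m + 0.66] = 0.140000000000000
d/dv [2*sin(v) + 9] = 2*cos(v)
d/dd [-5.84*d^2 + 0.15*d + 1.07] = 0.15 - 11.68*d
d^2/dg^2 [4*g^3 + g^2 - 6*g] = 24*g + 2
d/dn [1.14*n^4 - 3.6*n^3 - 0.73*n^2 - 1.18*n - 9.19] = 4.56*n^3 - 10.8*n^2 - 1.46*n - 1.18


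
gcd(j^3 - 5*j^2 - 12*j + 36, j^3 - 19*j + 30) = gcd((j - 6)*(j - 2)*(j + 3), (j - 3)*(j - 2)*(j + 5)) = j - 2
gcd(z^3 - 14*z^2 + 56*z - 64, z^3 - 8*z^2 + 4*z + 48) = z - 4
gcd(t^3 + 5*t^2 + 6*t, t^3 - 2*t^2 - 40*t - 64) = t + 2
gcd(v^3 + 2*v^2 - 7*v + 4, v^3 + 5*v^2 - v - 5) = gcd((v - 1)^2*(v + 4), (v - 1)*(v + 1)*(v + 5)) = v - 1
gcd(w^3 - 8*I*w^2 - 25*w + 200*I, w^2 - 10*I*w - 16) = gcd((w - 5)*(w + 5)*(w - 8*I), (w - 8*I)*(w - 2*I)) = w - 8*I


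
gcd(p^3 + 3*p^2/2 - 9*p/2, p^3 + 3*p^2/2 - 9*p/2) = p^3 + 3*p^2/2 - 9*p/2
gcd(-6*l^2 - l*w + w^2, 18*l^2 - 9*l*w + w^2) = -3*l + w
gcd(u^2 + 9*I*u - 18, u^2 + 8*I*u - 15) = u + 3*I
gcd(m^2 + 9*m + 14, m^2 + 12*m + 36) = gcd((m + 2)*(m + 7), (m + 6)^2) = 1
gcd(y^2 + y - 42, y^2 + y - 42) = y^2 + y - 42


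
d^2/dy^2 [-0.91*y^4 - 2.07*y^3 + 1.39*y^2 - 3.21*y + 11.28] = -10.92*y^2 - 12.42*y + 2.78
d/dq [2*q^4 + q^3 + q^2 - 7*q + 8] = 8*q^3 + 3*q^2 + 2*q - 7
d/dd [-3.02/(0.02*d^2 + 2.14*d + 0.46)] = (0.1208*d + 6.4628)/(0.02*d^2 + 2.14*d + 0.46)^2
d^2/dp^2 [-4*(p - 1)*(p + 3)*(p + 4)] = -24*p - 48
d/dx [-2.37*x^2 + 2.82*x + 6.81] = 2.82 - 4.74*x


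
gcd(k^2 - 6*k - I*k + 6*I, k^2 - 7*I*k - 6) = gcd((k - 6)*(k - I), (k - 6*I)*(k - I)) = k - I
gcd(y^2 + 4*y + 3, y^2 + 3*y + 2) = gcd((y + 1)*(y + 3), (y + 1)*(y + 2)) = y + 1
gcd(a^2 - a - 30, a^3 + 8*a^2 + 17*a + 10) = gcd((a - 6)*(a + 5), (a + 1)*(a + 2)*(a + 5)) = a + 5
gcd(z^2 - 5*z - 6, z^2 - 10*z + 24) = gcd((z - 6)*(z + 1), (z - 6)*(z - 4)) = z - 6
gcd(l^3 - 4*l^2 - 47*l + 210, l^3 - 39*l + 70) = l^2 + 2*l - 35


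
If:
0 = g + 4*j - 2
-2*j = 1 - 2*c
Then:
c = j + 1/2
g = 2 - 4*j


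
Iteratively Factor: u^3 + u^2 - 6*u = (u)*(u^2 + u - 6) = u*(u + 3)*(u - 2)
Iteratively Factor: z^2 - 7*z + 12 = (z - 4)*(z - 3)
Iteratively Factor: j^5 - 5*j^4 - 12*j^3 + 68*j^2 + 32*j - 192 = (j - 4)*(j^4 - j^3 - 16*j^2 + 4*j + 48) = (j - 4)*(j - 2)*(j^3 + j^2 - 14*j - 24) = (j - 4)*(j - 2)*(j + 2)*(j^2 - j - 12) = (j - 4)*(j - 2)*(j + 2)*(j + 3)*(j - 4)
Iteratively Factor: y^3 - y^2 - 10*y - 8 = (y + 2)*(y^2 - 3*y - 4) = (y + 1)*(y + 2)*(y - 4)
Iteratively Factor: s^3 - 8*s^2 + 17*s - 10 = (s - 1)*(s^2 - 7*s + 10) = (s - 2)*(s - 1)*(s - 5)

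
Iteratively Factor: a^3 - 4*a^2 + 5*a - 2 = (a - 1)*(a^2 - 3*a + 2) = (a - 2)*(a - 1)*(a - 1)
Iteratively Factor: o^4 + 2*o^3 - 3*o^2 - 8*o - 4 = (o + 2)*(o^3 - 3*o - 2) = (o + 1)*(o + 2)*(o^2 - o - 2) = (o - 2)*(o + 1)*(o + 2)*(o + 1)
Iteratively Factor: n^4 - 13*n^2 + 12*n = (n)*(n^3 - 13*n + 12) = n*(n + 4)*(n^2 - 4*n + 3) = n*(n - 3)*(n + 4)*(n - 1)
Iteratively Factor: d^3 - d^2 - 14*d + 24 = (d - 2)*(d^2 + d - 12) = (d - 3)*(d - 2)*(d + 4)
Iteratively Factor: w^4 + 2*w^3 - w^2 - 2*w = (w - 1)*(w^3 + 3*w^2 + 2*w) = (w - 1)*(w + 2)*(w^2 + w) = w*(w - 1)*(w + 2)*(w + 1)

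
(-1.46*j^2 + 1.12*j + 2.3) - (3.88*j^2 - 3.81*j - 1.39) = -5.34*j^2 + 4.93*j + 3.69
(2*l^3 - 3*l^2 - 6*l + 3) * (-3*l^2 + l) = -6*l^5 + 11*l^4 + 15*l^3 - 15*l^2 + 3*l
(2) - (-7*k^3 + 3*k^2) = 7*k^3 - 3*k^2 + 2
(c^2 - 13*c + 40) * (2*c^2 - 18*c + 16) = 2*c^4 - 44*c^3 + 330*c^2 - 928*c + 640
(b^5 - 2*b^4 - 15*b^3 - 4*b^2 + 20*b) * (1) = b^5 - 2*b^4 - 15*b^3 - 4*b^2 + 20*b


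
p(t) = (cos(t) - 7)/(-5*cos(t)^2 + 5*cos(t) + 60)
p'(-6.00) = 0.00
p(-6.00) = -0.10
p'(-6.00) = 0.00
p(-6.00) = -0.10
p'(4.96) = 0.02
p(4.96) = -0.11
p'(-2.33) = 0.04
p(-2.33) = -0.14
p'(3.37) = 0.01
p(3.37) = -0.16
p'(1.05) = -0.01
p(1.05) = -0.11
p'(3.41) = 0.02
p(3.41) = -0.16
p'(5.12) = 0.02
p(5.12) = -0.11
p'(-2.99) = 0.01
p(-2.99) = -0.16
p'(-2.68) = 0.03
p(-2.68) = -0.15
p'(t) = (-10*sin(t)*cos(t) + 5*sin(t))*(cos(t) - 7)/(-5*cos(t)^2 + 5*cos(t) + 60)^2 - sin(t)/(-5*cos(t)^2 + 5*cos(t) + 60) = (sin(t)^2 + 14*cos(t) - 20)*sin(t)/(5*(sin(t)^2 + cos(t) + 11)^2)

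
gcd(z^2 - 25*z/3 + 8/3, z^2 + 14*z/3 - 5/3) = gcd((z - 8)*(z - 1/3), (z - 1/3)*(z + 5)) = z - 1/3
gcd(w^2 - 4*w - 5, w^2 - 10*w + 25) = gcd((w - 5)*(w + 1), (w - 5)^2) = w - 5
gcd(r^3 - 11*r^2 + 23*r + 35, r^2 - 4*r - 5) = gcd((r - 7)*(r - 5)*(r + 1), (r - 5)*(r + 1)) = r^2 - 4*r - 5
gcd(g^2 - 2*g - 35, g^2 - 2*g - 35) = g^2 - 2*g - 35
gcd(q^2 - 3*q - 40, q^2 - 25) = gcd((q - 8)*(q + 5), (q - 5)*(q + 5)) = q + 5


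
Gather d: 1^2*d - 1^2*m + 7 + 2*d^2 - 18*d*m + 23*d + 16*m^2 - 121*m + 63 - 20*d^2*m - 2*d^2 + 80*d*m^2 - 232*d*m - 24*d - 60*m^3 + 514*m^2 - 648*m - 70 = -20*d^2*m + d*(80*m^2 - 250*m) - 60*m^3 + 530*m^2 - 770*m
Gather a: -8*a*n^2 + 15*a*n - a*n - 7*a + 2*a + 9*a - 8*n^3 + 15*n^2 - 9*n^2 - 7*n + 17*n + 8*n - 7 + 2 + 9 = a*(-8*n^2 + 14*n + 4) - 8*n^3 + 6*n^2 + 18*n + 4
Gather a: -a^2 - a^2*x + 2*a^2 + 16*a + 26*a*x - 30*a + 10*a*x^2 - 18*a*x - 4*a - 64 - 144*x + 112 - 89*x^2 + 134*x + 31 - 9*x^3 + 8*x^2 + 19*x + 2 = a^2*(1 - x) + a*(10*x^2 + 8*x - 18) - 9*x^3 - 81*x^2 + 9*x + 81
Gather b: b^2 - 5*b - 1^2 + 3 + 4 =b^2 - 5*b + 6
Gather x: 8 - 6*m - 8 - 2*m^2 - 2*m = -2*m^2 - 8*m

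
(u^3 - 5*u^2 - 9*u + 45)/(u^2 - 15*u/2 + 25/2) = 2*(u^2 - 9)/(2*u - 5)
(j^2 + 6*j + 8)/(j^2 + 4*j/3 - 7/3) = 3*(j^2 + 6*j + 8)/(3*j^2 + 4*j - 7)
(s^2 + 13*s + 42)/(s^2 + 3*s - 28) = (s + 6)/(s - 4)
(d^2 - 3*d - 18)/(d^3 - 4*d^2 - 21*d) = (d - 6)/(d*(d - 7))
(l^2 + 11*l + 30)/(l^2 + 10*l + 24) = (l + 5)/(l + 4)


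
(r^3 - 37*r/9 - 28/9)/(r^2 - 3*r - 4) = (r^2 - r - 28/9)/(r - 4)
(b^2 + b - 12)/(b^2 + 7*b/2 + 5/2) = 2*(b^2 + b - 12)/(2*b^2 + 7*b + 5)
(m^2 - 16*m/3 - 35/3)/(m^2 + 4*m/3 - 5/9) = 3*(m - 7)/(3*m - 1)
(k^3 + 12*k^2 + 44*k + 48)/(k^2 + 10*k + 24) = k + 2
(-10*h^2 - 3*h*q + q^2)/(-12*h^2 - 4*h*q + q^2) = (-5*h + q)/(-6*h + q)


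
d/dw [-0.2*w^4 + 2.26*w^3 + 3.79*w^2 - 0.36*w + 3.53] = -0.8*w^3 + 6.78*w^2 + 7.58*w - 0.36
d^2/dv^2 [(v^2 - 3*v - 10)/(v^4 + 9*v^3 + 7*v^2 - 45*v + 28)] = 2*(3*v^6 + 15*v^5 - 215*v^4 - 2317*v^3 - 10002*v^2 - 23798*v - 21286)/(v^10 + 29*v^9 + 321*v^8 + 1585*v^7 + 2351*v^6 - 6873*v^5 - 18709*v^4 + 20539*v^3 + 40740*v^2 - 61936*v + 21952)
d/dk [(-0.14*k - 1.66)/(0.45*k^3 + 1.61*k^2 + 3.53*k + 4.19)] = (0.126*k^3 + 2.4664*k^2 + 5.3452*k + 5.2732)/(0.2025*k^6 + 1.449*k^5 + 5.7691*k^4 + 15.1376*k^3 + 25.9527*k^2 + 29.5814*k + 17.5561)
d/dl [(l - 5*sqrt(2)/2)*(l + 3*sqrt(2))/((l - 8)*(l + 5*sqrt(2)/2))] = (-16*l^2 + 4*sqrt(2)*l^2 - 80*sqrt(2)*l + 60*l - 280 + 75*sqrt(2))/(2*l^4 - 32*l^3 + 10*sqrt(2)*l^3 - 160*sqrt(2)*l^2 + 153*l^2 - 400*l + 640*sqrt(2)*l + 1600)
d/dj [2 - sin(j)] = -cos(j)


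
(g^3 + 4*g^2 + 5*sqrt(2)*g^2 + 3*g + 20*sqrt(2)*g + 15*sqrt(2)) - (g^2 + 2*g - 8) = g^3 + 3*g^2 + 5*sqrt(2)*g^2 + g + 20*sqrt(2)*g + 8 + 15*sqrt(2)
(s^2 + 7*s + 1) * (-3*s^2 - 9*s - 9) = -3*s^4 - 30*s^3 - 75*s^2 - 72*s - 9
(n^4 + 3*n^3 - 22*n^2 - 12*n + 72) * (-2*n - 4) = -2*n^5 - 10*n^4 + 32*n^3 + 112*n^2 - 96*n - 288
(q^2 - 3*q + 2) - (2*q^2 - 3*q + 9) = -q^2 - 7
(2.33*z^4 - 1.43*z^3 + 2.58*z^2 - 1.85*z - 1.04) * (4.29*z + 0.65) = 9.9957*z^5 - 4.6202*z^4 + 10.1387*z^3 - 6.2595*z^2 - 5.6641*z - 0.676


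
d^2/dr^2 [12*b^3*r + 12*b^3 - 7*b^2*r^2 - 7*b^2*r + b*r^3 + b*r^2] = 2*b*(-7*b + 3*r + 1)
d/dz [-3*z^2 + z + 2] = 1 - 6*z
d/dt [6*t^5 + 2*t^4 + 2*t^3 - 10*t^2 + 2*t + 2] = 30*t^4 + 8*t^3 + 6*t^2 - 20*t + 2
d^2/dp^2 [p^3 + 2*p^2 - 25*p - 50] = 6*p + 4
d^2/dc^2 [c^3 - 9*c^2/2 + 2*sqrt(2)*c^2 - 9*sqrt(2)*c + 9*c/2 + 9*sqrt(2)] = 6*c - 9 + 4*sqrt(2)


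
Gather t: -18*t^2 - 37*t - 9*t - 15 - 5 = -18*t^2 - 46*t - 20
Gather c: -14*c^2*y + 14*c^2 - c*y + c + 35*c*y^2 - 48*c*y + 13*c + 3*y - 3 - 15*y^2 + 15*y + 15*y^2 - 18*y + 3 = c^2*(14 - 14*y) + c*(35*y^2 - 49*y + 14)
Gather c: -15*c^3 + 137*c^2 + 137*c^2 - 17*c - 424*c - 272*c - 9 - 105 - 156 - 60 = -15*c^3 + 274*c^2 - 713*c - 330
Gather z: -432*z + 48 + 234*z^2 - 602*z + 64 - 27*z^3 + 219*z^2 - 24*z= -27*z^3 + 453*z^2 - 1058*z + 112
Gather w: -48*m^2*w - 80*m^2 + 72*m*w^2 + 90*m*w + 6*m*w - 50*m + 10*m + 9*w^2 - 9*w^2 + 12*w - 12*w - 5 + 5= -80*m^2 + 72*m*w^2 - 40*m + w*(-48*m^2 + 96*m)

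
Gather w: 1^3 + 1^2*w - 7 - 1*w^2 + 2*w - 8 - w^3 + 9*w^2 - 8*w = -w^3 + 8*w^2 - 5*w - 14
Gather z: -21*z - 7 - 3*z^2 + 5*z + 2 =-3*z^2 - 16*z - 5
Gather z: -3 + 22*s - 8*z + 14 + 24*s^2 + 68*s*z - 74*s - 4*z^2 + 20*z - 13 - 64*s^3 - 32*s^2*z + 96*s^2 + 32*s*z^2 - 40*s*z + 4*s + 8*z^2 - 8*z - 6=-64*s^3 + 120*s^2 - 48*s + z^2*(32*s + 4) + z*(-32*s^2 + 28*s + 4) - 8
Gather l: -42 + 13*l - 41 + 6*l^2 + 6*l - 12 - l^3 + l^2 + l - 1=-l^3 + 7*l^2 + 20*l - 96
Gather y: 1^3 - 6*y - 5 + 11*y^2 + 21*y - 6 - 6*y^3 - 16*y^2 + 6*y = -6*y^3 - 5*y^2 + 21*y - 10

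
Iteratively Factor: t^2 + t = (t)*(t + 1)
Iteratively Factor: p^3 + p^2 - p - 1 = (p + 1)*(p^2 - 1) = (p - 1)*(p + 1)*(p + 1)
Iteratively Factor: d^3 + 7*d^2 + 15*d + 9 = (d + 3)*(d^2 + 4*d + 3) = (d + 3)^2*(d + 1)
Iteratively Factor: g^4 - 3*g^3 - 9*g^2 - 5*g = (g)*(g^3 - 3*g^2 - 9*g - 5) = g*(g - 5)*(g^2 + 2*g + 1) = g*(g - 5)*(g + 1)*(g + 1)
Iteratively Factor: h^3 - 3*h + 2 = (h - 1)*(h^2 + h - 2) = (h - 1)^2*(h + 2)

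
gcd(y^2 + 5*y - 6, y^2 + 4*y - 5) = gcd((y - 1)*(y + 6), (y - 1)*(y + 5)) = y - 1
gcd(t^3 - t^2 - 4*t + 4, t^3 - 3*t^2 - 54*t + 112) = t - 2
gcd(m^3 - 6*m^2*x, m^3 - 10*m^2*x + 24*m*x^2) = -m^2 + 6*m*x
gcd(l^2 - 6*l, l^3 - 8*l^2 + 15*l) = l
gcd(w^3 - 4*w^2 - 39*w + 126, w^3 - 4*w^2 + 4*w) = 1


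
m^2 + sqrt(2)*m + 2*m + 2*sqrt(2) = (m + 2)*(m + sqrt(2))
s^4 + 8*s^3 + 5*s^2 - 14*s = s*(s - 1)*(s + 2)*(s + 7)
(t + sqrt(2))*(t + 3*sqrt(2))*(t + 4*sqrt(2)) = t^3 + 8*sqrt(2)*t^2 + 38*t + 24*sqrt(2)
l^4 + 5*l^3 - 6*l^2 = l^2*(l - 1)*(l + 6)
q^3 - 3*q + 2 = (q - 1)^2*(q + 2)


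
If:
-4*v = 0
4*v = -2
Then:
No Solution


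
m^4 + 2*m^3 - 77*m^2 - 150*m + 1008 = (m - 8)*(m - 3)*(m + 6)*(m + 7)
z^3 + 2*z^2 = z^2*(z + 2)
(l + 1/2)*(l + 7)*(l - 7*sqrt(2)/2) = l^3 - 7*sqrt(2)*l^2/2 + 15*l^2/2 - 105*sqrt(2)*l/4 + 7*l/2 - 49*sqrt(2)/4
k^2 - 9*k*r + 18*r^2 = (k - 6*r)*(k - 3*r)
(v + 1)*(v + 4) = v^2 + 5*v + 4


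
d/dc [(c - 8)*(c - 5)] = 2*c - 13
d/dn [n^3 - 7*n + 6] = 3*n^2 - 7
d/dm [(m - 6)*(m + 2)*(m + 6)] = 3*m^2 + 4*m - 36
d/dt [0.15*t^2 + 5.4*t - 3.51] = 0.3*t + 5.4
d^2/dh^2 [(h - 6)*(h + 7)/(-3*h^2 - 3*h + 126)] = 0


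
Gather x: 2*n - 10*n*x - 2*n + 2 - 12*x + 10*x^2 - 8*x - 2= 10*x^2 + x*(-10*n - 20)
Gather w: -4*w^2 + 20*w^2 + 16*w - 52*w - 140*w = 16*w^2 - 176*w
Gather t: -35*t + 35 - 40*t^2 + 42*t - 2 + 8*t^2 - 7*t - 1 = 32 - 32*t^2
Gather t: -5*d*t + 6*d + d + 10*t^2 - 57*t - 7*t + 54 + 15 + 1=7*d + 10*t^2 + t*(-5*d - 64) + 70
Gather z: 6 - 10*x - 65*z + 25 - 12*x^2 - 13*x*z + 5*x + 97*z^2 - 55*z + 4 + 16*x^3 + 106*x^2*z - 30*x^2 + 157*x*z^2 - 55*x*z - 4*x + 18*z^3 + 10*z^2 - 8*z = 16*x^3 - 42*x^2 - 9*x + 18*z^3 + z^2*(157*x + 107) + z*(106*x^2 - 68*x - 128) + 35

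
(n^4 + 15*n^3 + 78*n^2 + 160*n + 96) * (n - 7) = n^5 + 8*n^4 - 27*n^3 - 386*n^2 - 1024*n - 672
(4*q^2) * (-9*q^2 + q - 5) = -36*q^4 + 4*q^3 - 20*q^2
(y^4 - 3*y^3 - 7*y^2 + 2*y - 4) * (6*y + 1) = 6*y^5 - 17*y^4 - 45*y^3 + 5*y^2 - 22*y - 4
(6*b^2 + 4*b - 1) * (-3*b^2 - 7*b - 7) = -18*b^4 - 54*b^3 - 67*b^2 - 21*b + 7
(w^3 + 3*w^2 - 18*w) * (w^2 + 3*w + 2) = w^5 + 6*w^4 - 7*w^3 - 48*w^2 - 36*w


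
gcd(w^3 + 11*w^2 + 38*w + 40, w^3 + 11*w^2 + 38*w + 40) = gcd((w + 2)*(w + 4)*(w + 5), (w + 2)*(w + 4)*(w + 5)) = w^3 + 11*w^2 + 38*w + 40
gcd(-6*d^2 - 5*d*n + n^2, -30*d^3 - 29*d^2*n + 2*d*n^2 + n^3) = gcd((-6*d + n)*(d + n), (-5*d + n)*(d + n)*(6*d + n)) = d + n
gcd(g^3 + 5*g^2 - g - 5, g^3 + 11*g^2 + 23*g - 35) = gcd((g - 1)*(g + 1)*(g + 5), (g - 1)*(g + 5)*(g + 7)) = g^2 + 4*g - 5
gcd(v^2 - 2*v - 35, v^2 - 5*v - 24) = 1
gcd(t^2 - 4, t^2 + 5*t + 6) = t + 2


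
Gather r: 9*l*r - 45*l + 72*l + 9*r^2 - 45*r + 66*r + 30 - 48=27*l + 9*r^2 + r*(9*l + 21) - 18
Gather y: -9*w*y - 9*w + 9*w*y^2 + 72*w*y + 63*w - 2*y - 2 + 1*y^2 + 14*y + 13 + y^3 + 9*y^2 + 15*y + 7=54*w + y^3 + y^2*(9*w + 10) + y*(63*w + 27) + 18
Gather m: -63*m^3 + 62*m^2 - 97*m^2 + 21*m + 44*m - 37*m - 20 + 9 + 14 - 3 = -63*m^3 - 35*m^2 + 28*m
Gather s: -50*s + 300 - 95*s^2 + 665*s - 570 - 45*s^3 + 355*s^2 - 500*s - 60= -45*s^3 + 260*s^2 + 115*s - 330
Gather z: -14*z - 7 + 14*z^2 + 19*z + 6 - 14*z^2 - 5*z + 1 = 0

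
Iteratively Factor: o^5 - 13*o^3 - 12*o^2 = (o + 3)*(o^4 - 3*o^3 - 4*o^2) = o*(o + 3)*(o^3 - 3*o^2 - 4*o) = o*(o - 4)*(o + 3)*(o^2 + o) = o^2*(o - 4)*(o + 3)*(o + 1)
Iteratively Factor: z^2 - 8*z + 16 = (z - 4)*(z - 4)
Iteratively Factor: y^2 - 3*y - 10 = (y + 2)*(y - 5)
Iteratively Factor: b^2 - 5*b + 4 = (b - 1)*(b - 4)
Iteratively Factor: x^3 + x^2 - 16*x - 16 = (x - 4)*(x^2 + 5*x + 4) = (x - 4)*(x + 4)*(x + 1)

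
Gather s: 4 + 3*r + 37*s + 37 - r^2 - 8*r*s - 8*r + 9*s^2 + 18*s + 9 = -r^2 - 5*r + 9*s^2 + s*(55 - 8*r) + 50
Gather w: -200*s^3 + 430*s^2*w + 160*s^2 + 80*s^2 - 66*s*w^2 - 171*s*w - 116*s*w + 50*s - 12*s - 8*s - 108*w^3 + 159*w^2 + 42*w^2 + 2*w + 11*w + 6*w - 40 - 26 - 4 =-200*s^3 + 240*s^2 + 30*s - 108*w^3 + w^2*(201 - 66*s) + w*(430*s^2 - 287*s + 19) - 70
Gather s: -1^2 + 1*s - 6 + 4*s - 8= 5*s - 15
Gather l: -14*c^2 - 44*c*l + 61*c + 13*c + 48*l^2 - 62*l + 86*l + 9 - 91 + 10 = -14*c^2 + 74*c + 48*l^2 + l*(24 - 44*c) - 72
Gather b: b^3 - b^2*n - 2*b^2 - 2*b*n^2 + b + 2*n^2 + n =b^3 + b^2*(-n - 2) + b*(1 - 2*n^2) + 2*n^2 + n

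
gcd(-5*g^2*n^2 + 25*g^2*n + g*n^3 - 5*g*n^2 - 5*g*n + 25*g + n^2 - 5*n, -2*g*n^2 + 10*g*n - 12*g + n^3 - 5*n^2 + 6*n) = 1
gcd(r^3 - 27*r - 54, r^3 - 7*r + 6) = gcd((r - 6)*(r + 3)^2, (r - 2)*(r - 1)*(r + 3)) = r + 3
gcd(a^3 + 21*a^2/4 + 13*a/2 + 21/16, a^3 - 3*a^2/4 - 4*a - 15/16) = a^2 + 7*a/4 + 3/8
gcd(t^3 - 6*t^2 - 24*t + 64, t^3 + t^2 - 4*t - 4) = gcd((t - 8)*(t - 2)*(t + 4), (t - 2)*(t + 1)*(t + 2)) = t - 2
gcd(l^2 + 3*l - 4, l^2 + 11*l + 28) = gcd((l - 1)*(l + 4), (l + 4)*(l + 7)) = l + 4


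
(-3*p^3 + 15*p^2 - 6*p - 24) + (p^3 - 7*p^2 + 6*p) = -2*p^3 + 8*p^2 - 24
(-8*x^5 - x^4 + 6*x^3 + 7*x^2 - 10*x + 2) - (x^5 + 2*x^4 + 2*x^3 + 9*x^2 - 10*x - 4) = -9*x^5 - 3*x^4 + 4*x^3 - 2*x^2 + 6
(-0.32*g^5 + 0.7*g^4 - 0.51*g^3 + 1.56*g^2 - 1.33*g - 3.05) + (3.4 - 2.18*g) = -0.32*g^5 + 0.7*g^4 - 0.51*g^3 + 1.56*g^2 - 3.51*g + 0.35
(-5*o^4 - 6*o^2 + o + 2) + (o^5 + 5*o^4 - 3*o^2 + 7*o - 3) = o^5 - 9*o^2 + 8*o - 1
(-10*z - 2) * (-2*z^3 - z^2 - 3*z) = 20*z^4 + 14*z^3 + 32*z^2 + 6*z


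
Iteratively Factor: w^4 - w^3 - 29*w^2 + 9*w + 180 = (w + 4)*(w^3 - 5*w^2 - 9*w + 45) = (w - 5)*(w + 4)*(w^2 - 9) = (w - 5)*(w + 3)*(w + 4)*(w - 3)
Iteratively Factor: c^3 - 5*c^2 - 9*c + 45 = (c - 5)*(c^2 - 9) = (c - 5)*(c - 3)*(c + 3)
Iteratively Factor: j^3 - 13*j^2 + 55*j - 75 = (j - 5)*(j^2 - 8*j + 15) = (j - 5)^2*(j - 3)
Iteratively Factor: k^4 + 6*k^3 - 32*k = (k + 4)*(k^3 + 2*k^2 - 8*k) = (k - 2)*(k + 4)*(k^2 + 4*k) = k*(k - 2)*(k + 4)*(k + 4)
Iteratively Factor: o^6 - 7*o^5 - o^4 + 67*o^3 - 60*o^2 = (o - 4)*(o^5 - 3*o^4 - 13*o^3 + 15*o^2) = (o - 5)*(o - 4)*(o^4 + 2*o^3 - 3*o^2) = o*(o - 5)*(o - 4)*(o^3 + 2*o^2 - 3*o) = o^2*(o - 5)*(o - 4)*(o^2 + 2*o - 3) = o^2*(o - 5)*(o - 4)*(o + 3)*(o - 1)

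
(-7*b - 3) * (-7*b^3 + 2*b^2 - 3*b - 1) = 49*b^4 + 7*b^3 + 15*b^2 + 16*b + 3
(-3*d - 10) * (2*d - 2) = -6*d^2 - 14*d + 20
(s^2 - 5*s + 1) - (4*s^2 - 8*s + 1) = -3*s^2 + 3*s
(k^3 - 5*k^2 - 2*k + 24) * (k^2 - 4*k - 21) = k^5 - 9*k^4 - 3*k^3 + 137*k^2 - 54*k - 504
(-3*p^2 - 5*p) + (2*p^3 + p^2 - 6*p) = 2*p^3 - 2*p^2 - 11*p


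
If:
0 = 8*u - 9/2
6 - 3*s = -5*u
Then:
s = 47/16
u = 9/16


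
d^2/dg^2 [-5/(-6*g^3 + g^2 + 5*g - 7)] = 10*((1 - 18*g)*(6*g^3 - g^2 - 5*g + 7) + (-18*g^2 + 2*g + 5)^2)/(6*g^3 - g^2 - 5*g + 7)^3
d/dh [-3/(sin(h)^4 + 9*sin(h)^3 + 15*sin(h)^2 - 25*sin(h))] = 3*(4*cos(h) + 7/tan(h) - 5*cos(h)/sin(h)^2)/((sin(h) - 1)^2*(sin(h) + 5)^3)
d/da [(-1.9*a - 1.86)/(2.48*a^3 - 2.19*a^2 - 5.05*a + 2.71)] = (9.424*a^3 + 9.6774*a^2 - 8.1468*a - 14.542)/(6.1504*a^6 - 10.8624*a^5 - 20.2519*a^4 + 35.5606*a^3 + 13.6327*a^2 - 27.371*a + 7.3441)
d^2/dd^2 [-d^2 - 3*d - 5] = -2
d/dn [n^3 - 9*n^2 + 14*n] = 3*n^2 - 18*n + 14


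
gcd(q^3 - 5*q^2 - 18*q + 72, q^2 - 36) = q - 6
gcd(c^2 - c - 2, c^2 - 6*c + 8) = c - 2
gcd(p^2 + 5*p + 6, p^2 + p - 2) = p + 2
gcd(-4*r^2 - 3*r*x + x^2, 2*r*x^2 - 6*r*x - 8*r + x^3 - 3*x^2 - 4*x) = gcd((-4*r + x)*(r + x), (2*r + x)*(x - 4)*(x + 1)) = 1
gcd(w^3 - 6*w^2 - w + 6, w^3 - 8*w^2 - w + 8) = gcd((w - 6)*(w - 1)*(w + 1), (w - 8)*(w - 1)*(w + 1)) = w^2 - 1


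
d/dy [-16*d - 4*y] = -4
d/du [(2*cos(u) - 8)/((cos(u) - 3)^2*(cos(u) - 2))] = 4*(cos(u)^2 - 7*cos(u) + 11)*sin(u)/((cos(u) - 3)^3*(cos(u) - 2)^2)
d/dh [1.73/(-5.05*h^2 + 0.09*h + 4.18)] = (17.473*h - 0.1557)/(-5.05*h^2 + 0.09*h + 4.18)^2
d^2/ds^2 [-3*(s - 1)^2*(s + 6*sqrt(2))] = -18*s - 36*sqrt(2) + 12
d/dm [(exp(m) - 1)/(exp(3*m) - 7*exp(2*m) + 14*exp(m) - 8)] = 2*(3 - exp(m))*exp(m)/(exp(4*m) - 12*exp(3*m) + 52*exp(2*m) - 96*exp(m) + 64)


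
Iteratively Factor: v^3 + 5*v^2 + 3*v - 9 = (v + 3)*(v^2 + 2*v - 3) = (v - 1)*(v + 3)*(v + 3)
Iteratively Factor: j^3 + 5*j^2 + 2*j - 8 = (j - 1)*(j^2 + 6*j + 8) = (j - 1)*(j + 4)*(j + 2)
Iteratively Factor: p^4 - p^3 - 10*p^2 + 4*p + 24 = (p - 3)*(p^3 + 2*p^2 - 4*p - 8) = (p - 3)*(p + 2)*(p^2 - 4) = (p - 3)*(p - 2)*(p + 2)*(p + 2)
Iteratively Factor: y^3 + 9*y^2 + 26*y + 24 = (y + 3)*(y^2 + 6*y + 8) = (y + 3)*(y + 4)*(y + 2)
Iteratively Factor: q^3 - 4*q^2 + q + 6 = (q - 3)*(q^2 - q - 2) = (q - 3)*(q + 1)*(q - 2)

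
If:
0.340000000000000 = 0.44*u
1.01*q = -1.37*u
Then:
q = -1.05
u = 0.77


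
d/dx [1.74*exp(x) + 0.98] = 1.74*exp(x)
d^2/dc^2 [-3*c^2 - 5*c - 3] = -6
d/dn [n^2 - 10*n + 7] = 2*n - 10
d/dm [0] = 0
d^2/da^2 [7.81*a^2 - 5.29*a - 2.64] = 15.6200000000000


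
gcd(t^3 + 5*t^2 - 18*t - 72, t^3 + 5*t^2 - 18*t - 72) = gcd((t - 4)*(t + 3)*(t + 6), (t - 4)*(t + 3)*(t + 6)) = t^3 + 5*t^2 - 18*t - 72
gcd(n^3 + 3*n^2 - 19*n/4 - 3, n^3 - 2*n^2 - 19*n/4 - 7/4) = n + 1/2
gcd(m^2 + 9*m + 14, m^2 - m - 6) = m + 2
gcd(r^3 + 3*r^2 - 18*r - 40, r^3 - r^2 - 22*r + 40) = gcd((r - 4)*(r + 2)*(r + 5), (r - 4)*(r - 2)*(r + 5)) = r^2 + r - 20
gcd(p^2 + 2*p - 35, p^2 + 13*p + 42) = p + 7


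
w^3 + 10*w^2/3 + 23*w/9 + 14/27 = (w + 1/3)*(w + 2/3)*(w + 7/3)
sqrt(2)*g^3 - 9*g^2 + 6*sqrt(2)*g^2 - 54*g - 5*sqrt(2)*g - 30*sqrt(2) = (g + 6)*(g - 5*sqrt(2))*(sqrt(2)*g + 1)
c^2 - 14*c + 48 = (c - 8)*(c - 6)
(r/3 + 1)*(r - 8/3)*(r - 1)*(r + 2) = r^4/3 + 4*r^3/9 - 29*r^2/9 - 26*r/9 + 16/3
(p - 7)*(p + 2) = p^2 - 5*p - 14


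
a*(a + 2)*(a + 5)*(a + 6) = a^4 + 13*a^3 + 52*a^2 + 60*a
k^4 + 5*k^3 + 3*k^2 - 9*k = k*(k - 1)*(k + 3)^2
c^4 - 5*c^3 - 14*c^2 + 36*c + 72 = (c - 6)*(c - 3)*(c + 2)^2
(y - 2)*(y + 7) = y^2 + 5*y - 14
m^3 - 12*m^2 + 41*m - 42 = (m - 7)*(m - 3)*(m - 2)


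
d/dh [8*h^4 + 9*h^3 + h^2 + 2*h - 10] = 32*h^3 + 27*h^2 + 2*h + 2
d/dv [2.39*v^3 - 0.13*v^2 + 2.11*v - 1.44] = 7.17*v^2 - 0.26*v + 2.11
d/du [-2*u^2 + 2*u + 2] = 2 - 4*u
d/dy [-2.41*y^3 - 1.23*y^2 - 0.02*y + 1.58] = -7.23*y^2 - 2.46*y - 0.02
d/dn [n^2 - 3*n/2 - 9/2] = 2*n - 3/2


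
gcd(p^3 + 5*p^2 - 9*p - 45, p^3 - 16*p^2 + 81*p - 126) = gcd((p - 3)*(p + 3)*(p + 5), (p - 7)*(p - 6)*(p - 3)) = p - 3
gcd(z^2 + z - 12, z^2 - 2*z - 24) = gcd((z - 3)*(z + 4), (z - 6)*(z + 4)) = z + 4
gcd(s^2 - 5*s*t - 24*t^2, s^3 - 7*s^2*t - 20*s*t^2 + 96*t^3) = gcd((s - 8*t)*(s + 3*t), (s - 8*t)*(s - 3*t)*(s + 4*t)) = s - 8*t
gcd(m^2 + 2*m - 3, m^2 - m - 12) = m + 3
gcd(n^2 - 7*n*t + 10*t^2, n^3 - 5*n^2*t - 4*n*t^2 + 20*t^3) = n^2 - 7*n*t + 10*t^2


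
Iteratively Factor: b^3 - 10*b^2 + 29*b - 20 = (b - 1)*(b^2 - 9*b + 20) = (b - 5)*(b - 1)*(b - 4)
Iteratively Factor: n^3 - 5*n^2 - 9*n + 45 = (n + 3)*(n^2 - 8*n + 15) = (n - 5)*(n + 3)*(n - 3)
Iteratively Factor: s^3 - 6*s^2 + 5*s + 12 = (s - 4)*(s^2 - 2*s - 3) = (s - 4)*(s + 1)*(s - 3)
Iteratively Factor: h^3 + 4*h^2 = (h + 4)*(h^2) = h*(h + 4)*(h)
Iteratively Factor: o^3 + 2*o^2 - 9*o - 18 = (o - 3)*(o^2 + 5*o + 6) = (o - 3)*(o + 2)*(o + 3)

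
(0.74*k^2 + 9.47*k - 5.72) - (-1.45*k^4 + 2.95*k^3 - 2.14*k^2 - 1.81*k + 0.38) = 1.45*k^4 - 2.95*k^3 + 2.88*k^2 + 11.28*k - 6.1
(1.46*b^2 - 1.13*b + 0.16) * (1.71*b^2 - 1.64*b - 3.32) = 2.4966*b^4 - 4.3267*b^3 - 2.7204*b^2 + 3.4892*b - 0.5312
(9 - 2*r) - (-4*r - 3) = 2*r + 12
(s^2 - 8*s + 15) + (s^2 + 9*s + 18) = 2*s^2 + s + 33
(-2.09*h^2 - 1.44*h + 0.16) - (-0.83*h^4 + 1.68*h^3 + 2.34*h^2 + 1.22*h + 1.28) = 0.83*h^4 - 1.68*h^3 - 4.43*h^2 - 2.66*h - 1.12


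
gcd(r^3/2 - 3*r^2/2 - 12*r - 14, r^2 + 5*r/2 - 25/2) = 1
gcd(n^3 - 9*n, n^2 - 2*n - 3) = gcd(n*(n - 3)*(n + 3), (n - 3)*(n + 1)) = n - 3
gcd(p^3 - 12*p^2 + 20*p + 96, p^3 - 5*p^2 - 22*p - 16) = p^2 - 6*p - 16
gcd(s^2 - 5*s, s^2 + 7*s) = s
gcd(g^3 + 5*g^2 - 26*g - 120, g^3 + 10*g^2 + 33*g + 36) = g + 4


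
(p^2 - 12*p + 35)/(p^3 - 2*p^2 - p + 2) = (p^2 - 12*p + 35)/(p^3 - 2*p^2 - p + 2)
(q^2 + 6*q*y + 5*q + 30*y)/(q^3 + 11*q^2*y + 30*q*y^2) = (q + 5)/(q*(q + 5*y))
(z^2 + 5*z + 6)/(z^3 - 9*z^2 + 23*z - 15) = (z^2 + 5*z + 6)/(z^3 - 9*z^2 + 23*z - 15)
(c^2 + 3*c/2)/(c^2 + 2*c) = (c + 3/2)/(c + 2)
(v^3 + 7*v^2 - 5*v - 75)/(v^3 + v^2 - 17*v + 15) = (v + 5)/(v - 1)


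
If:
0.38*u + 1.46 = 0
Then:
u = -3.84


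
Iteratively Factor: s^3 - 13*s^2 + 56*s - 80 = (s - 4)*(s^2 - 9*s + 20) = (s - 4)^2*(s - 5)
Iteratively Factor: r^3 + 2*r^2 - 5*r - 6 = (r - 2)*(r^2 + 4*r + 3) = (r - 2)*(r + 3)*(r + 1)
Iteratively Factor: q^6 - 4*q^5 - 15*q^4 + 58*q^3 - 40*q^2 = (q)*(q^5 - 4*q^4 - 15*q^3 + 58*q^2 - 40*q) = q*(q + 4)*(q^4 - 8*q^3 + 17*q^2 - 10*q) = q*(q - 2)*(q + 4)*(q^3 - 6*q^2 + 5*q) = q*(q - 5)*(q - 2)*(q + 4)*(q^2 - q) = q*(q - 5)*(q - 2)*(q - 1)*(q + 4)*(q)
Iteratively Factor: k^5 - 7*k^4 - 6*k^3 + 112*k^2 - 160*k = (k)*(k^4 - 7*k^3 - 6*k^2 + 112*k - 160) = k*(k + 4)*(k^3 - 11*k^2 + 38*k - 40) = k*(k - 2)*(k + 4)*(k^2 - 9*k + 20) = k*(k - 5)*(k - 2)*(k + 4)*(k - 4)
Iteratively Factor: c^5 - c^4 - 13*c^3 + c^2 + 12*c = (c + 3)*(c^4 - 4*c^3 - c^2 + 4*c) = c*(c + 3)*(c^3 - 4*c^2 - c + 4) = c*(c - 1)*(c + 3)*(c^2 - 3*c - 4) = c*(c - 4)*(c - 1)*(c + 3)*(c + 1)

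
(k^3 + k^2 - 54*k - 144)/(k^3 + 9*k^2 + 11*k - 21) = (k^2 - 2*k - 48)/(k^2 + 6*k - 7)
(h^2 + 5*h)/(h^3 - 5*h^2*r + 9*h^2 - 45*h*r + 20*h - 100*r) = h/(h^2 - 5*h*r + 4*h - 20*r)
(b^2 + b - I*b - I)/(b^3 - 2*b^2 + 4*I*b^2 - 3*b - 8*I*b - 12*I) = (b - I)/(b^2 + b*(-3 + 4*I) - 12*I)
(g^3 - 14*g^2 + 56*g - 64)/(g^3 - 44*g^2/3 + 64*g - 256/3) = 3*(g - 2)/(3*g - 8)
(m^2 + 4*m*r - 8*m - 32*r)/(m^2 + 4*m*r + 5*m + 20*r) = (m - 8)/(m + 5)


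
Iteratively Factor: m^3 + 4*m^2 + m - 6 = (m + 2)*(m^2 + 2*m - 3) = (m - 1)*(m + 2)*(m + 3)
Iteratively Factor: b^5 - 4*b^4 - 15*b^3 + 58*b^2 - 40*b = (b - 1)*(b^4 - 3*b^3 - 18*b^2 + 40*b) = (b - 5)*(b - 1)*(b^3 + 2*b^2 - 8*b) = (b - 5)*(b - 2)*(b - 1)*(b^2 + 4*b) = (b - 5)*(b - 2)*(b - 1)*(b + 4)*(b)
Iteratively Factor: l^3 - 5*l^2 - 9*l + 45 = (l + 3)*(l^2 - 8*l + 15) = (l - 3)*(l + 3)*(l - 5)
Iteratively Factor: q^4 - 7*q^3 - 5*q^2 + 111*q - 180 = (q - 3)*(q^3 - 4*q^2 - 17*q + 60) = (q - 3)*(q + 4)*(q^2 - 8*q + 15) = (q - 5)*(q - 3)*(q + 4)*(q - 3)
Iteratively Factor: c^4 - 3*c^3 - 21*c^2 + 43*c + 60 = (c - 3)*(c^3 - 21*c - 20) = (c - 3)*(c + 1)*(c^2 - c - 20) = (c - 3)*(c + 1)*(c + 4)*(c - 5)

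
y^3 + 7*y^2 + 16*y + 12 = (y + 2)^2*(y + 3)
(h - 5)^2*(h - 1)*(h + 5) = h^4 - 6*h^3 - 20*h^2 + 150*h - 125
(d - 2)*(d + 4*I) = d^2 - 2*d + 4*I*d - 8*I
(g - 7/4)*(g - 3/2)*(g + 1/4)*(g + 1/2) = g^4 - 5*g^3/2 + 5*g^2/16 + 25*g/16 + 21/64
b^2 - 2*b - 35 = (b - 7)*(b + 5)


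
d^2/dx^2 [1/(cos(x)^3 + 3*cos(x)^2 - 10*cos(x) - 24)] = ((-37*cos(x) + 24*cos(2*x) + 9*cos(3*x))*(cos(x)^3 + 3*cos(x)^2 - 10*cos(x) - 24)/4 + 2*(3*cos(x)^2 + 6*cos(x) - 10)^2*sin(x)^2)/(cos(x)^3 + 3*cos(x)^2 - 10*cos(x) - 24)^3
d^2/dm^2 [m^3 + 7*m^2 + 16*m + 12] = 6*m + 14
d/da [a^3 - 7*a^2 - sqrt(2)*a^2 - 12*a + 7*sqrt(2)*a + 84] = 3*a^2 - 14*a - 2*sqrt(2)*a - 12 + 7*sqrt(2)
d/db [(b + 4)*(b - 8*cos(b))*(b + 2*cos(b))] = -(b + 4)*(b - 8*cos(b))*(2*sin(b) - 1) + (b + 4)*(b + 2*cos(b))*(8*sin(b) + 1) + (b - 8*cos(b))*(b + 2*cos(b))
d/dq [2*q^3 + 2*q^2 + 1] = 2*q*(3*q + 2)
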